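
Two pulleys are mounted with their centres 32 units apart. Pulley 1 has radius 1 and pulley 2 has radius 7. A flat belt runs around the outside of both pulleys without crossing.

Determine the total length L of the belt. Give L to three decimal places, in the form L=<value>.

L=90.261

open belt: β = asin((r2−r1)/C) = asin(6/32) = 10.8069°
wrap1 = π − 2β = 158.3862°
wrap2 = π + 2β = 201.6138°
tangent length = C·cosβ = 31.4325
L = r1·wrap1 + r2·wrap2 + 2·C·cosβ = 1·2.7644 + 7·3.5188 + 2·31.4325 = 90.2611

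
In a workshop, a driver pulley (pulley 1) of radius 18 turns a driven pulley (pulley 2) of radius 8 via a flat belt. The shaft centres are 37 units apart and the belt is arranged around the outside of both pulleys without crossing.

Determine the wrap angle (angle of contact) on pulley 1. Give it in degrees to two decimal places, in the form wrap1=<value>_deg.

open belt: β = asin((r2−r1)/C) = asin(-10/37) = -15.6804°
wrap1 = π − 2β = 211.3607°
wrap2 = π + 2β = 148.6393°

wrap1=211.36_deg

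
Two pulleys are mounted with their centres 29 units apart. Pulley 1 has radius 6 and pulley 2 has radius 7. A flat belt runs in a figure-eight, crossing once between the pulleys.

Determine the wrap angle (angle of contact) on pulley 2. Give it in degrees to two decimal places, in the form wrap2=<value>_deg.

crossed belt: β = asin((r1+r2)/C) = asin(13/29) = 26.6331°
wrap1 = wrap2 = π + 2β = 233.2662°

wrap2=233.27_deg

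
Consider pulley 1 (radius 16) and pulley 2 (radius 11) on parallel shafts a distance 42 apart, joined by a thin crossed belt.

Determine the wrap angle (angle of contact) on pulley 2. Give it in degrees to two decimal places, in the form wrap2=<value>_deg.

wrap2=260.01_deg

crossed belt: β = asin((r1+r2)/C) = asin(27/42) = 40.0052°
wrap1 = wrap2 = π + 2β = 260.0104°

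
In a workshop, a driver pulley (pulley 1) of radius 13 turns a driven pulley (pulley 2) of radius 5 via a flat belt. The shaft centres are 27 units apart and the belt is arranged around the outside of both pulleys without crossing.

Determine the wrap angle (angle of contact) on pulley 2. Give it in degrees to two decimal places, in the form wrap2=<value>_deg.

open belt: β = asin((r2−r1)/C) = asin(-8/27) = -17.2353°
wrap1 = π − 2β = 214.4706°
wrap2 = π + 2β = 145.5294°

wrap2=145.53_deg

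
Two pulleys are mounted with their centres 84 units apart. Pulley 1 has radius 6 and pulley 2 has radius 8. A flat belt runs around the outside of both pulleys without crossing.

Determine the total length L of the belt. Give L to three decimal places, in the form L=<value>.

L=212.030

open belt: β = asin((r2−r1)/C) = asin(2/84) = 1.3643°
wrap1 = π − 2β = 177.2714°
wrap2 = π + 2β = 182.7286°
tangent length = C·cosβ = 83.9762
L = r1·wrap1 + r2·wrap2 + 2·C·cosβ = 6·3.0940 + 8·3.1892 + 2·83.9762 = 212.0299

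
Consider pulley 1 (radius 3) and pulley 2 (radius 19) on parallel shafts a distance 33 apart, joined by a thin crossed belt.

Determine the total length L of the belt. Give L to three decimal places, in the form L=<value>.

L=150.417

crossed belt: β = asin((r1+r2)/C) = asin(22/33) = 41.8103°
wrap1 = wrap2 = π + 2β = 263.6206°
tangent length = C·cosβ = 24.5967
L = (r1+r2)·wrap + 2·C·cosβ = 22·4.6010 + 2·24.5967 = 150.4166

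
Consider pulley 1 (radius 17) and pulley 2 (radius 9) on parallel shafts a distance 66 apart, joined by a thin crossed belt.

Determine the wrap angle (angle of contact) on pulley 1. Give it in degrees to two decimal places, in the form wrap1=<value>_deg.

crossed belt: β = asin((r1+r2)/C) = asin(26/66) = 23.1998°
wrap1 = wrap2 = π + 2β = 226.3997°

wrap1=226.40_deg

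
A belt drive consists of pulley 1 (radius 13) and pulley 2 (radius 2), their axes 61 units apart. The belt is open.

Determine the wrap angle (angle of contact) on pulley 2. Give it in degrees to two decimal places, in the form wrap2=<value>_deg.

open belt: β = asin((r2−r1)/C) = asin(-11/61) = -10.3889°
wrap1 = π − 2β = 200.7777°
wrap2 = π + 2β = 159.2223°

wrap2=159.22_deg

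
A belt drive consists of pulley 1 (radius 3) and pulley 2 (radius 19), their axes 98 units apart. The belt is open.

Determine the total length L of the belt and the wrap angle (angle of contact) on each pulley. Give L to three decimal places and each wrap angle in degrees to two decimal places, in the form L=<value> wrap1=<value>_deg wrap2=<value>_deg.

L=267.733 wrap1=161.21_deg wrap2=198.79_deg

open belt: β = asin((r2−r1)/C) = asin(16/98) = 9.3965°
wrap1 = π − 2β = 161.2070°
wrap2 = π + 2β = 198.7930°
tangent length = C·cosβ = 96.6851
L = r1·wrap1 + r2·wrap2 + 2·C·cosβ = 3·2.8136 + 19·3.4696 + 2·96.6851 = 267.7331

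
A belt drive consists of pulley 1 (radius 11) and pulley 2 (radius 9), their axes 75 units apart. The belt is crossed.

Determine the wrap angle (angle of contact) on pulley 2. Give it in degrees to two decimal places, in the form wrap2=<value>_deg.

wrap2=210.93_deg

crossed belt: β = asin((r1+r2)/C) = asin(20/75) = 15.4660°
wrap1 = wrap2 = π + 2β = 210.9320°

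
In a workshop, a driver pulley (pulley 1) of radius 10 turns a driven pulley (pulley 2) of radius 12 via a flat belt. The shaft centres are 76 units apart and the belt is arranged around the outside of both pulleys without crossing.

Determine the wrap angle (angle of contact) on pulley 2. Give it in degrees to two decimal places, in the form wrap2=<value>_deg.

wrap2=183.02_deg

open belt: β = asin((r2−r1)/C) = asin(2/76) = 1.5080°
wrap1 = π − 2β = 176.9841°
wrap2 = π + 2β = 183.0159°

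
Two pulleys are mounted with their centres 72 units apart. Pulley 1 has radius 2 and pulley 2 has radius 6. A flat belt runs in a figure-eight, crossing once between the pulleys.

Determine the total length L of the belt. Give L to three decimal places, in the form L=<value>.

L=170.023

crossed belt: β = asin((r1+r2)/C) = asin(8/72) = 6.3794°
wrap1 = wrap2 = π + 2β = 192.7587°
tangent length = C·cosβ = 71.5542
L = (r1+r2)·wrap + 2·C·cosβ = 8·3.3643 + 2·71.5542 = 170.0225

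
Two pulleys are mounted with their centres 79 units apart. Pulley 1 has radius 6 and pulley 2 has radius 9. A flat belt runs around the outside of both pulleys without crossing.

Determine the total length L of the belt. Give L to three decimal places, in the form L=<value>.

L=205.238

open belt: β = asin((r2−r1)/C) = asin(3/79) = 2.1763°
wrap1 = π − 2β = 175.6474°
wrap2 = π + 2β = 184.3526°
tangent length = C·cosβ = 78.9430
L = r1·wrap1 + r2·wrap2 + 2·C·cosβ = 6·3.0656 + 9·3.2176 + 2·78.9430 = 205.2378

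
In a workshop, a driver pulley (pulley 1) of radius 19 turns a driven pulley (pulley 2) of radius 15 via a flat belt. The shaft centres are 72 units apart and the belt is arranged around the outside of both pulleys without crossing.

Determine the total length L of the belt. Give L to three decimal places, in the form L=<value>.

L=251.036

open belt: β = asin((r2−r1)/C) = asin(-4/72) = -3.1847°
wrap1 = π − 2β = 186.3695°
wrap2 = π + 2β = 173.6305°
tangent length = C·cosβ = 71.8888
L = r1·wrap1 + r2·wrap2 + 2·C·cosβ = 19·3.2528 + 15·3.0304 + 2·71.8888 = 251.0364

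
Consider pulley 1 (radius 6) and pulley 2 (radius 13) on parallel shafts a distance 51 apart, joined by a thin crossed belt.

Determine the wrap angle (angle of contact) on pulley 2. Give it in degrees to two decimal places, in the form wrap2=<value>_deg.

crossed belt: β = asin((r1+r2)/C) = asin(19/51) = 21.8729°
wrap1 = wrap2 = π + 2β = 223.7458°

wrap2=223.75_deg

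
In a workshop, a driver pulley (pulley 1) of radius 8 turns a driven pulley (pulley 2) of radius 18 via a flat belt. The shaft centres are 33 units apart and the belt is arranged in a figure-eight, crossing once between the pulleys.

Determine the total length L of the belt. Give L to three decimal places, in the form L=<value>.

crossed belt: β = asin((r1+r2)/C) = asin(26/33) = 51.9877°
wrap1 = wrap2 = π + 2β = 283.9754°
tangent length = C·cosβ = 20.3224
L = (r1+r2)·wrap + 2·C·cosβ = 26·4.9563 + 2·20.3224 = 169.5088

L=169.509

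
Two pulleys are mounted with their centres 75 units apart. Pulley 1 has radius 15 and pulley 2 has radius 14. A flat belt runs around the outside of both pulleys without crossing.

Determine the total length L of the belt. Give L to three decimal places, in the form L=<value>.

L=241.120

open belt: β = asin((r2−r1)/C) = asin(-1/75) = -0.7640°
wrap1 = π − 2β = 181.5279°
wrap2 = π + 2β = 178.4721°
tangent length = C·cosβ = 74.9933
L = r1·wrap1 + r2·wrap2 + 2·C·cosβ = 15·3.1683 + 14·3.1149 + 2·74.9933 = 241.1195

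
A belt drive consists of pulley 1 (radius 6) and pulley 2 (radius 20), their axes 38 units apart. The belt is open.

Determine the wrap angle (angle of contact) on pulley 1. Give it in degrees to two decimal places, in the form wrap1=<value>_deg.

wrap1=136.76_deg

open belt: β = asin((r2−r1)/C) = asin(14/38) = 21.6183°
wrap1 = π − 2β = 136.7635°
wrap2 = π + 2β = 223.2365°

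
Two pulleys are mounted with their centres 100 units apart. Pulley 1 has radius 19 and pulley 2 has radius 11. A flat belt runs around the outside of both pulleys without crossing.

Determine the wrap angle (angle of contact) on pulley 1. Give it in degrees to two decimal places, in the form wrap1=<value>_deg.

open belt: β = asin((r2−r1)/C) = asin(-8/100) = -4.5886°
wrap1 = π − 2β = 189.1771°
wrap2 = π + 2β = 170.8229°

wrap1=189.18_deg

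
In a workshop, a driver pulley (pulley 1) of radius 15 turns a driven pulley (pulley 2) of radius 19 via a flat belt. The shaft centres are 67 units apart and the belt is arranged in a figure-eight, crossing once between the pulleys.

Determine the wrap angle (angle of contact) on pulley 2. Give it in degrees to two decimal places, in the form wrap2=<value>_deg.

wrap2=240.99_deg

crossed belt: β = asin((r1+r2)/C) = asin(34/67) = 30.4950°
wrap1 = wrap2 = π + 2β = 240.9899°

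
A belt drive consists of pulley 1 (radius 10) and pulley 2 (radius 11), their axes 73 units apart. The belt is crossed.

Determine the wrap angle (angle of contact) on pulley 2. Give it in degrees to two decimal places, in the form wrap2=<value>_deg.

wrap2=213.44_deg

crossed belt: β = asin((r1+r2)/C) = asin(21/73) = 16.7186°
wrap1 = wrap2 = π + 2β = 213.4372°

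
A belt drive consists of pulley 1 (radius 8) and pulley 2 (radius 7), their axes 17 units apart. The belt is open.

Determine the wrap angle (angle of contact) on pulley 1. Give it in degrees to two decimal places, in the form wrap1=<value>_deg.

wrap1=186.74_deg

open belt: β = asin((r2−r1)/C) = asin(-1/17) = -3.3723°
wrap1 = π − 2β = 186.7446°
wrap2 = π + 2β = 173.2554°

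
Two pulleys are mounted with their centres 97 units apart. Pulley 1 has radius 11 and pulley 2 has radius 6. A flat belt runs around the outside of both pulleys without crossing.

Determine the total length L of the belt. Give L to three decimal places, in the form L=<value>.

L=247.665

open belt: β = asin((r2−r1)/C) = asin(-5/97) = -2.9547°
wrap1 = π − 2β = 185.9094°
wrap2 = π + 2β = 174.0906°
tangent length = C·cosβ = 96.8710
L = r1·wrap1 + r2·wrap2 + 2·C·cosβ = 11·3.2447 + 6·3.0385 + 2·96.8710 = 247.6649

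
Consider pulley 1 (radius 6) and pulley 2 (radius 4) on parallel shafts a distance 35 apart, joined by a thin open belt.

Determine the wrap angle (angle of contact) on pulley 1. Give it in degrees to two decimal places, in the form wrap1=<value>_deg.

wrap1=186.55_deg

open belt: β = asin((r2−r1)/C) = asin(-2/35) = -3.2758°
wrap1 = π − 2β = 186.5517°
wrap2 = π + 2β = 173.4483°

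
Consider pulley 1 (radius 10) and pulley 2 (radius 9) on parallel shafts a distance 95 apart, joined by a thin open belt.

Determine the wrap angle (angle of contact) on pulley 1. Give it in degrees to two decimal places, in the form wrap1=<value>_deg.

wrap1=181.21_deg

open belt: β = asin((r2−r1)/C) = asin(-1/95) = -0.6031°
wrap1 = π − 2β = 181.2062°
wrap2 = π + 2β = 178.7938°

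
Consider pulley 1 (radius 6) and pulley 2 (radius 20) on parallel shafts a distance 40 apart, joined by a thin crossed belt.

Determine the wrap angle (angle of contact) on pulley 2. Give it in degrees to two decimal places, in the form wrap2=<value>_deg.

wrap2=261.08_deg

crossed belt: β = asin((r1+r2)/C) = asin(26/40) = 40.5416°
wrap1 = wrap2 = π + 2β = 261.0832°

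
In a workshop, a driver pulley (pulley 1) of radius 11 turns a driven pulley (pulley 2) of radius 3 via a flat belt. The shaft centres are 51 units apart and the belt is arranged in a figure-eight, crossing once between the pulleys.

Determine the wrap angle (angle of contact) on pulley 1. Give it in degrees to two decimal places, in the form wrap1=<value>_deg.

crossed belt: β = asin((r1+r2)/C) = asin(14/51) = 15.9328°
wrap1 = wrap2 = π + 2β = 211.8656°

wrap1=211.87_deg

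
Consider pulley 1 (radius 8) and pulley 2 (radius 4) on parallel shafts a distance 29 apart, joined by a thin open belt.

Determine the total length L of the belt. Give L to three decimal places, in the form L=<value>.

L=96.252

open belt: β = asin((r2−r1)/C) = asin(-4/29) = -7.9281°
wrap1 = π − 2β = 195.8563°
wrap2 = π + 2β = 164.1437°
tangent length = C·cosβ = 28.7228
L = r1·wrap1 + r2·wrap2 + 2·C·cosβ = 8·3.4183 + 4·2.8648 + 2·28.7228 = 96.2517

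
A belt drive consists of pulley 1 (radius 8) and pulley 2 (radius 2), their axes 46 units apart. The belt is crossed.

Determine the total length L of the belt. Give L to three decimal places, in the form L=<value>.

L=125.599

crossed belt: β = asin((r1+r2)/C) = asin(10/46) = 12.5559°
wrap1 = wrap2 = π + 2β = 205.1117°
tangent length = C·cosβ = 44.8999
L = (r1+r2)·wrap + 2·C·cosβ = 10·3.5799 + 2·44.8999 = 125.5985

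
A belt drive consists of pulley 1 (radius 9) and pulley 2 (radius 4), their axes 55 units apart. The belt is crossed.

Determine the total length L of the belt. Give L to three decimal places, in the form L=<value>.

L=153.928

crossed belt: β = asin((r1+r2)/C) = asin(13/55) = 13.6720°
wrap1 = wrap2 = π + 2β = 207.3440°
tangent length = C·cosβ = 53.4416
L = (r1+r2)·wrap + 2·C·cosβ = 13·3.6188 + 2·53.4416 = 153.9280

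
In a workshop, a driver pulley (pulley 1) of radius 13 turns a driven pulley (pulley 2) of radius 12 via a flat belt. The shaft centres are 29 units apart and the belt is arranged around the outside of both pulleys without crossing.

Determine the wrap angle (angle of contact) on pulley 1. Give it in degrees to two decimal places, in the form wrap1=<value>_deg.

open belt: β = asin((r2−r1)/C) = asin(-1/29) = -1.9761°
wrap1 = π − 2β = 183.9522°
wrap2 = π + 2β = 176.0478°

wrap1=183.95_deg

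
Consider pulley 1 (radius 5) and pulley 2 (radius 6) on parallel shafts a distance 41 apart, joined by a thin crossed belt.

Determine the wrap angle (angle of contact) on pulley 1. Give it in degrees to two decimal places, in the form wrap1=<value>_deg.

wrap1=211.13_deg

crossed belt: β = asin((r1+r2)/C) = asin(11/41) = 15.5627°
wrap1 = wrap2 = π + 2β = 211.1254°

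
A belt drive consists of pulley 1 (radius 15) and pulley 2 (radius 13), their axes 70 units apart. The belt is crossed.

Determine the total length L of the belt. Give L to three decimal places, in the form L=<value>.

L=239.322

crossed belt: β = asin((r1+r2)/C) = asin(28/70) = 23.5782°
wrap1 = wrap2 = π + 2β = 227.1564°
tangent length = C·cosβ = 64.1561
L = (r1+r2)·wrap + 2·C·cosβ = 28·3.9646 + 2·64.1561 = 239.3217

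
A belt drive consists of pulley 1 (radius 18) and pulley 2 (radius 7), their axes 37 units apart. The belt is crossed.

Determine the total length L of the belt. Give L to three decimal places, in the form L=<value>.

crossed belt: β = asin((r1+r2)/C) = asin(25/37) = 42.5066°
wrap1 = wrap2 = π + 2β = 265.0133°
tangent length = C·cosβ = 27.2764
L = (r1+r2)·wrap + 2·C·cosβ = 25·4.6254 + 2·27.2764 = 170.1866

L=170.187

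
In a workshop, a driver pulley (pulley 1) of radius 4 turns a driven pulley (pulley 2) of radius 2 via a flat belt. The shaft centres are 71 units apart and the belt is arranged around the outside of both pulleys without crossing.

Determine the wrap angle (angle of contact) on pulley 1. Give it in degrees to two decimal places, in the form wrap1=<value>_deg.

open belt: β = asin((r2−r1)/C) = asin(-2/71) = -1.6142°
wrap1 = π − 2β = 183.2284°
wrap2 = π + 2β = 176.7716°

wrap1=183.23_deg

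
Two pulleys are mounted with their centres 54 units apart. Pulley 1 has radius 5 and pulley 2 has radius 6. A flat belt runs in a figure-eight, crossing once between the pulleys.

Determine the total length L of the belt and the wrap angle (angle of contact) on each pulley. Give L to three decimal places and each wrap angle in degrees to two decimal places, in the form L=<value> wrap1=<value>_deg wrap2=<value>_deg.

L=144.806 wrap1=203.51_deg wrap2=203.51_deg

crossed belt: β = asin((r1+r2)/C) = asin(11/54) = 11.7536°
wrap1 = wrap2 = π + 2β = 203.5073°
tangent length = C·cosβ = 52.8678
L = (r1+r2)·wrap + 2·C·cosβ = 11·3.5519 + 2·52.8678 = 144.8061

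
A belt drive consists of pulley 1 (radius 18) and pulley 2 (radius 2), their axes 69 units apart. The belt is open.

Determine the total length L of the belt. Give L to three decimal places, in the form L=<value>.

open belt: β = asin((r2−r1)/C) = asin(-16/69) = -13.4080°
wrap1 = π − 2β = 206.8160°
wrap2 = π + 2β = 153.1840°
tangent length = C·cosβ = 67.1193
L = r1·wrap1 + r2·wrap2 + 2·C·cosβ = 18·3.6096 + 2·2.6736 + 2·67.1193 = 204.5589

L=204.559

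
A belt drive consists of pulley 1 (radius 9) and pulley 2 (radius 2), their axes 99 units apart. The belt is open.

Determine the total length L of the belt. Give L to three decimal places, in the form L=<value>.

L=233.053

open belt: β = asin((r2−r1)/C) = asin(-7/99) = -4.0546°
wrap1 = π − 2β = 188.1092°
wrap2 = π + 2β = 171.8908°
tangent length = C·cosβ = 98.7522
L = r1·wrap1 + r2·wrap2 + 2·C·cosβ = 9·3.2831 + 2·3.0001 + 2·98.7522 = 233.0527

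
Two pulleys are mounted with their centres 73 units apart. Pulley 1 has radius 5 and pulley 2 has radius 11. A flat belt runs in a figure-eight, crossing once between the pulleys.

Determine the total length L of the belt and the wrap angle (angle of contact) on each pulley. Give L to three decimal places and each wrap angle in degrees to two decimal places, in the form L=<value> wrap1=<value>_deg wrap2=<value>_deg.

crossed belt: β = asin((r1+r2)/C) = asin(16/73) = 12.6608°
wrap1 = wrap2 = π + 2β = 205.3215°
tangent length = C·cosβ = 71.2250
L = (r1+r2)·wrap + 2·C·cosβ = 16·3.5835 + 2·71.2250 = 199.7866

L=199.787 wrap1=205.32_deg wrap2=205.32_deg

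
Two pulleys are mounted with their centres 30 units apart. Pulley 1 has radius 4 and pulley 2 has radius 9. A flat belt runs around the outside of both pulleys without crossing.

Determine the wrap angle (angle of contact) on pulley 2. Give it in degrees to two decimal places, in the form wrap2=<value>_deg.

wrap2=199.19_deg

open belt: β = asin((r2−r1)/C) = asin(5/30) = 9.5941°
wrap1 = π − 2β = 160.8119°
wrap2 = π + 2β = 199.1881°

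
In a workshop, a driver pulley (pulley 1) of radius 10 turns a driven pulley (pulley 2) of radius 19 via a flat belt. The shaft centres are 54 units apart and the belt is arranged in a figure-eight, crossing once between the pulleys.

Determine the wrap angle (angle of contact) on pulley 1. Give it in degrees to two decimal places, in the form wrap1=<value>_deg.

wrap1=244.96_deg

crossed belt: β = asin((r1+r2)/C) = asin(29/54) = 32.4822°
wrap1 = wrap2 = π + 2β = 244.9643°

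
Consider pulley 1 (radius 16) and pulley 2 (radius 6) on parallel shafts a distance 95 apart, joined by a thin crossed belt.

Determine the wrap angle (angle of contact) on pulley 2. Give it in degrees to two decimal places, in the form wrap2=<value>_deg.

crossed belt: β = asin((r1+r2)/C) = asin(22/95) = 13.3900°
wrap1 = wrap2 = π + 2β = 206.7801°

wrap2=206.78_deg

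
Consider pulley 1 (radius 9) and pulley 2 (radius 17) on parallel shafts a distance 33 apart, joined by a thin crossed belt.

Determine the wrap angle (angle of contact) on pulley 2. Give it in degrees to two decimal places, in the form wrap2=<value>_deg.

wrap2=283.98_deg

crossed belt: β = asin((r1+r2)/C) = asin(26/33) = 51.9877°
wrap1 = wrap2 = π + 2β = 283.9754°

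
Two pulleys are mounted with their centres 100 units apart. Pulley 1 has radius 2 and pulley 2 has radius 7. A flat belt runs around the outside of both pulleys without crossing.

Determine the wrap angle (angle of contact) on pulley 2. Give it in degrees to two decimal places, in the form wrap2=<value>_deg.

wrap2=185.73_deg

open belt: β = asin((r2−r1)/C) = asin(5/100) = 2.8660°
wrap1 = π − 2β = 174.2680°
wrap2 = π + 2β = 185.7320°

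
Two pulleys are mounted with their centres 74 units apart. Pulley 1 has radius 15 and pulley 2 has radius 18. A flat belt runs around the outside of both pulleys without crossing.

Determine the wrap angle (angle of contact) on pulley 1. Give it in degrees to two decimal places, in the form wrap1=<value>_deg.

wrap1=175.35_deg

open belt: β = asin((r2−r1)/C) = asin(3/74) = 2.3234°
wrap1 = π − 2β = 175.3531°
wrap2 = π + 2β = 184.6469°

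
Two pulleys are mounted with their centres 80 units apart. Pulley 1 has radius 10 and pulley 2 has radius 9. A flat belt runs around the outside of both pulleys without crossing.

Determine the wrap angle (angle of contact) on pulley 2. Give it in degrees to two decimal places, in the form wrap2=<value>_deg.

open belt: β = asin((r2−r1)/C) = asin(-1/80) = -0.7162°
wrap1 = π − 2β = 181.4324°
wrap2 = π + 2β = 178.5676°

wrap2=178.57_deg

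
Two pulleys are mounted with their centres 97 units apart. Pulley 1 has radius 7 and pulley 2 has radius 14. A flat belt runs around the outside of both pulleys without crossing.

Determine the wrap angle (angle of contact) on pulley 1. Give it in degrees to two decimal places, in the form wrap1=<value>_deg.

wrap1=171.72_deg

open belt: β = asin((r2−r1)/C) = asin(7/97) = 4.1383°
wrap1 = π − 2β = 171.7233°
wrap2 = π + 2β = 188.2767°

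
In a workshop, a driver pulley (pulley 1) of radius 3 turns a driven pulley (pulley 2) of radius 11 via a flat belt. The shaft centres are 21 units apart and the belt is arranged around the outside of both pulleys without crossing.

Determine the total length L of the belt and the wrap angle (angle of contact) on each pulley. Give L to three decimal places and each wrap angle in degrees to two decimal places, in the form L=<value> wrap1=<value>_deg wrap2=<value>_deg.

open belt: β = asin((r2−r1)/C) = asin(8/21) = 22.3927°
wrap1 = π − 2β = 135.2146°
wrap2 = π + 2β = 224.7854°
tangent length = C·cosβ = 19.4165
L = r1·wrap1 + r2·wrap2 + 2·C·cosβ = 3·2.3599 + 11·3.9232 + 2·19.4165 = 89.0685

L=89.068 wrap1=135.21_deg wrap2=224.79_deg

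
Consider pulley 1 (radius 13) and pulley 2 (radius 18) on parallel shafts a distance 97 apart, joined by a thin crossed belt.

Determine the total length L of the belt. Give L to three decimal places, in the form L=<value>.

L=301.384

crossed belt: β = asin((r1+r2)/C) = asin(31/97) = 18.6380°
wrap1 = wrap2 = π + 2β = 217.2760°
tangent length = C·cosβ = 91.9130
L = (r1+r2)·wrap + 2·C·cosβ = 31·3.7922 + 2·91.9130 = 301.3836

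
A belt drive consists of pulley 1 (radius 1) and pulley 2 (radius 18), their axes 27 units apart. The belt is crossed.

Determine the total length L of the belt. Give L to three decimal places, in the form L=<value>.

L=127.720

crossed belt: β = asin((r1+r2)/C) = asin(19/27) = 44.7249°
wrap1 = wrap2 = π + 2β = 269.4498°
tangent length = C·cosβ = 19.1833
L = (r1+r2)·wrap + 2·C·cosβ = 19·4.7028 + 2·19.1833 = 127.7196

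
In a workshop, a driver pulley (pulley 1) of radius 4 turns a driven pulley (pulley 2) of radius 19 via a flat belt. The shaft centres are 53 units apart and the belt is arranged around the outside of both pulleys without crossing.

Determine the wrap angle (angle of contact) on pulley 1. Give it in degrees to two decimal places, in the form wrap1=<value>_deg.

open belt: β = asin((r2−r1)/C) = asin(15/53) = 16.4405°
wrap1 = π − 2β = 147.1191°
wrap2 = π + 2β = 212.8809°

wrap1=147.12_deg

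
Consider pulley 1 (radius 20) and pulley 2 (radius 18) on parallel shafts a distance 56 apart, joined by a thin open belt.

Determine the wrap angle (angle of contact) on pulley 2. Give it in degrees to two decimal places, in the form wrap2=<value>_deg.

open belt: β = asin((r2−r1)/C) = asin(-2/56) = -2.0467°
wrap1 = π − 2β = 184.0934°
wrap2 = π + 2β = 175.9066°

wrap2=175.91_deg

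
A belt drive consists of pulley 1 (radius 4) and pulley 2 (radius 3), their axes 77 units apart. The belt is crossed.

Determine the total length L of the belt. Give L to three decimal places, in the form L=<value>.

L=176.628

crossed belt: β = asin((r1+r2)/C) = asin(7/77) = 5.2159°
wrap1 = wrap2 = π + 2β = 190.4318°
tangent length = C·cosβ = 76.6812
L = (r1+r2)·wrap + 2·C·cosβ = 7·3.3237 + 2·76.6812 = 176.6280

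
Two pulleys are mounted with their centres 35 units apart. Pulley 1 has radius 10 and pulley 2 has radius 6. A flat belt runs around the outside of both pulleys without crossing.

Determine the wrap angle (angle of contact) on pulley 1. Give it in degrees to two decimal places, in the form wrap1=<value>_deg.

open belt: β = asin((r2−r1)/C) = asin(-4/35) = -6.5624°
wrap1 = π − 2β = 193.1249°
wrap2 = π + 2β = 166.8751°

wrap1=193.12_deg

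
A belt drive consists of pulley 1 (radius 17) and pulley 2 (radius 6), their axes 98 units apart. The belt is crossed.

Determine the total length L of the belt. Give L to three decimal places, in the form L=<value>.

L=273.680

crossed belt: β = asin((r1+r2)/C) = asin(23/98) = 13.5736°
wrap1 = wrap2 = π + 2β = 207.1472°
tangent length = C·cosβ = 95.2628
L = (r1+r2)·wrap + 2·C·cosβ = 23·3.6154 + 2·95.2628 = 273.6798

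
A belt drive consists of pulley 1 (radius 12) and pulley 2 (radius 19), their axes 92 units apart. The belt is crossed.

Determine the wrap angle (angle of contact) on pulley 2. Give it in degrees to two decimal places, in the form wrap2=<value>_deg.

wrap2=219.38_deg

crossed belt: β = asin((r1+r2)/C) = asin(31/92) = 19.6916°
wrap1 = wrap2 = π + 2β = 219.3831°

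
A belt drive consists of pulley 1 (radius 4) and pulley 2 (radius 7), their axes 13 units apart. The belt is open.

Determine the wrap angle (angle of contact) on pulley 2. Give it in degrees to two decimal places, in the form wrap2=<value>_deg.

wrap2=206.68_deg

open belt: β = asin((r2−r1)/C) = asin(3/13) = 13.3424°
wrap1 = π − 2β = 153.3153°
wrap2 = π + 2β = 206.6847°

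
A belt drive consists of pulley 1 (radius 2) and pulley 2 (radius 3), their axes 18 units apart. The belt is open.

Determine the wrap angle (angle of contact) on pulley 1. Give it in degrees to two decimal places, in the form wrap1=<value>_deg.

wrap1=173.63_deg

open belt: β = asin((r2−r1)/C) = asin(1/18) = 3.1847°
wrap1 = π − 2β = 173.6305°
wrap2 = π + 2β = 186.3695°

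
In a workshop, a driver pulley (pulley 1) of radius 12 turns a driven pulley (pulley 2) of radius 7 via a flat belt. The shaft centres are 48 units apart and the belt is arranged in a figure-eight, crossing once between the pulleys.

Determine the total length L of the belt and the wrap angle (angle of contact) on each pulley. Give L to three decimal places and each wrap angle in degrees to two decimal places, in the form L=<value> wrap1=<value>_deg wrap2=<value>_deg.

crossed belt: β = asin((r1+r2)/C) = asin(19/48) = 23.3180°
wrap1 = wrap2 = π + 2β = 226.6359°
tangent length = C·cosβ = 44.0795
L = (r1+r2)·wrap + 2·C·cosβ = 19·3.9555 + 2·44.0795 = 163.3143

L=163.314 wrap1=226.64_deg wrap2=226.64_deg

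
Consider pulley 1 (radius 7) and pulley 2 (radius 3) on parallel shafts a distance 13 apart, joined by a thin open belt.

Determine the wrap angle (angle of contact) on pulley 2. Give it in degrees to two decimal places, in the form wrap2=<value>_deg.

wrap2=144.16_deg

open belt: β = asin((r2−r1)/C) = asin(-4/13) = -17.9202°
wrap1 = π − 2β = 215.8404°
wrap2 = π + 2β = 144.1596°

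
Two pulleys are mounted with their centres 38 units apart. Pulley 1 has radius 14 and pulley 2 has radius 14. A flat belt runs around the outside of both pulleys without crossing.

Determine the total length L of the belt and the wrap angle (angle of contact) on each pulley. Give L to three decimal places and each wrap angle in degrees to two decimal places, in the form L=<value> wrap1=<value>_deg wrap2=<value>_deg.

open belt: β = asin((r2−r1)/C) = asin(0/38) = 0.0000°
wrap1 = π − 2β = 180.0000°
wrap2 = π + 2β = 180.0000°
tangent length = C·cosβ = 38.0000
L = r1·wrap1 + r2·wrap2 + 2·C·cosβ = 14·3.1416 + 14·3.1416 + 2·38.0000 = 163.9646

L=163.965 wrap1=180.00_deg wrap2=180.00_deg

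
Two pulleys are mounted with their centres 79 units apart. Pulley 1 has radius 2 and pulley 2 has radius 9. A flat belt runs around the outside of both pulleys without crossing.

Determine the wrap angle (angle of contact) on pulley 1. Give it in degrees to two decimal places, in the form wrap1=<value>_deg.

open belt: β = asin((r2−r1)/C) = asin(7/79) = 5.0835°
wrap1 = π − 2β = 169.8330°
wrap2 = π + 2β = 190.1670°

wrap1=169.83_deg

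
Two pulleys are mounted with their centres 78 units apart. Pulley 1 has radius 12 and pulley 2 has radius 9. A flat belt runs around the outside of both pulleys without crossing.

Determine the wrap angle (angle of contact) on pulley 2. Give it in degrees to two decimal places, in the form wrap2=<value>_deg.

wrap2=175.59_deg

open belt: β = asin((r2−r1)/C) = asin(-3/78) = -2.2042°
wrap1 = π − 2β = 184.4085°
wrap2 = π + 2β = 175.5915°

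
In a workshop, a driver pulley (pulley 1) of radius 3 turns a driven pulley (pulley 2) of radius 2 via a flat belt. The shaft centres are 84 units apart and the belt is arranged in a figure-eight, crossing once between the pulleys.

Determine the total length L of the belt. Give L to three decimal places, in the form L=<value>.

L=184.006

crossed belt: β = asin((r1+r2)/C) = asin(5/84) = 3.4125°
wrap1 = wrap2 = π + 2β = 186.8250°
tangent length = C·cosβ = 83.8511
L = (r1+r2)·wrap + 2·C·cosβ = 5·3.2607 + 2·83.8511 = 184.0057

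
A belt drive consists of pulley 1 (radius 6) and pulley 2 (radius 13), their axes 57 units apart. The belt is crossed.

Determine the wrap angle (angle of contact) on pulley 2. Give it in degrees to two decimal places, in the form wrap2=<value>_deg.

crossed belt: β = asin((r1+r2)/C) = asin(19/57) = 19.4712°
wrap1 = wrap2 = π + 2β = 218.9424°

wrap2=218.94_deg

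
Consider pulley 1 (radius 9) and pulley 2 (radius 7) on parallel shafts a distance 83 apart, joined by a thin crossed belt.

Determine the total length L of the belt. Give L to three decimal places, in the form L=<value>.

crossed belt: β = asin((r1+r2)/C) = asin(16/83) = 11.1145°
wrap1 = wrap2 = π + 2β = 202.2291°
tangent length = C·cosβ = 81.4432
L = (r1+r2)·wrap + 2·C·cosβ = 16·3.5296 + 2·81.4432 = 219.3595

L=219.359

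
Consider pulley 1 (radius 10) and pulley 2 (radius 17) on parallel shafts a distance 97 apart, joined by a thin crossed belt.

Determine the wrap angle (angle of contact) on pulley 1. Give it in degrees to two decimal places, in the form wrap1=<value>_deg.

crossed belt: β = asin((r1+r2)/C) = asin(27/97) = 16.1618°
wrap1 = wrap2 = π + 2β = 212.3236°

wrap1=212.32_deg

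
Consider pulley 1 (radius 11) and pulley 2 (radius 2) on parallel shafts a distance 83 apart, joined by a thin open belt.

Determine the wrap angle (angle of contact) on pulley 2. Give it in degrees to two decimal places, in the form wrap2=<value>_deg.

wrap2=167.55_deg

open belt: β = asin((r2−r1)/C) = asin(-9/83) = -6.2250°
wrap1 = π − 2β = 192.4501°
wrap2 = π + 2β = 167.5499°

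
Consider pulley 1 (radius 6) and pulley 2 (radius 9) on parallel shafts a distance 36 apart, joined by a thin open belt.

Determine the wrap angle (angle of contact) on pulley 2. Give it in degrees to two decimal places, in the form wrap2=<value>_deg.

open belt: β = asin((r2−r1)/C) = asin(3/36) = 4.7802°
wrap1 = π − 2β = 170.4396°
wrap2 = π + 2β = 189.5604°

wrap2=189.56_deg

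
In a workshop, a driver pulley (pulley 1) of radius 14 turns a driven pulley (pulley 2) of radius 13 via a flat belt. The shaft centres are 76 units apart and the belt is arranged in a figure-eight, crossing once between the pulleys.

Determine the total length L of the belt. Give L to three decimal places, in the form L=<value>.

crossed belt: β = asin((r1+r2)/C) = asin(27/76) = 20.8096°
wrap1 = wrap2 = π + 2β = 221.6191°
tangent length = C·cosβ = 71.0422
L = (r1+r2)·wrap + 2·C·cosβ = 27·3.8680 + 2·71.0422 = 246.5200

L=246.520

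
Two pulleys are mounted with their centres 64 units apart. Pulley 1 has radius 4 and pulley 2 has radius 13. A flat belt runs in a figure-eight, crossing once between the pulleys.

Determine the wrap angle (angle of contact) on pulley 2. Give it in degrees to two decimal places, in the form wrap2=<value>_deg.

wrap2=210.81_deg

crossed belt: β = asin((r1+r2)/C) = asin(17/64) = 15.4041°
wrap1 = wrap2 = π + 2β = 210.8082°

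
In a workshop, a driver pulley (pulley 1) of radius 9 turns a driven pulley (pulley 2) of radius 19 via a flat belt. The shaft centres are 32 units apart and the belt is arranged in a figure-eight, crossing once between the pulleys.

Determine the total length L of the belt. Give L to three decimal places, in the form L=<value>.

L=178.613

crossed belt: β = asin((r1+r2)/C) = asin(28/32) = 61.0450°
wrap1 = wrap2 = π + 2β = 302.0900°
tangent length = C·cosβ = 15.4919
L = (r1+r2)·wrap + 2·C·cosβ = 28·5.2725 + 2·15.4919 = 178.6129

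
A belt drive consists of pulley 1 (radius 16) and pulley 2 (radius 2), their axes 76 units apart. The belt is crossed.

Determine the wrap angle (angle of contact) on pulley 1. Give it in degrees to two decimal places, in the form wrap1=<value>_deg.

wrap1=207.40_deg

crossed belt: β = asin((r1+r2)/C) = asin(18/76) = 13.7002°
wrap1 = wrap2 = π + 2β = 207.4005°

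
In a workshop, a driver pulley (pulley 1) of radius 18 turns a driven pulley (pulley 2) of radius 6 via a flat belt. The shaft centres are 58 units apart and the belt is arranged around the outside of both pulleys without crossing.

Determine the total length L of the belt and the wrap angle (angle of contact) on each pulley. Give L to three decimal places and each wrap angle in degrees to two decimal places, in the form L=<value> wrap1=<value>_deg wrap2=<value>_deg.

open belt: β = asin((r2−r1)/C) = asin(-12/58) = -11.9405°
wrap1 = π − 2β = 203.8811°
wrap2 = π + 2β = 156.1189°
tangent length = C·cosβ = 56.7450
L = r1·wrap1 + r2·wrap2 + 2·C·cosβ = 18·3.5584 + 6·2.7248 + 2·56.7450 = 193.8900

L=193.890 wrap1=203.88_deg wrap2=156.12_deg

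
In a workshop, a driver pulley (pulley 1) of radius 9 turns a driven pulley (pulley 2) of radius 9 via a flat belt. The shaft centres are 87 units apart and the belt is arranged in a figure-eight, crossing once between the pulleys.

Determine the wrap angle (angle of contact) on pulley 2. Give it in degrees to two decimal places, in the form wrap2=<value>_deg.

crossed belt: β = asin((r1+r2)/C) = asin(18/87) = 11.9405°
wrap1 = wrap2 = π + 2β = 203.8811°

wrap2=203.88_deg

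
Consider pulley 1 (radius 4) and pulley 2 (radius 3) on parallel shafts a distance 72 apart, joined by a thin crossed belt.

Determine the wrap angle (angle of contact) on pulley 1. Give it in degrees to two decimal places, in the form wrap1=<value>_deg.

crossed belt: β = asin((r1+r2)/C) = asin(7/72) = 5.5792°
wrap1 = wrap2 = π + 2β = 191.1585°

wrap1=191.16_deg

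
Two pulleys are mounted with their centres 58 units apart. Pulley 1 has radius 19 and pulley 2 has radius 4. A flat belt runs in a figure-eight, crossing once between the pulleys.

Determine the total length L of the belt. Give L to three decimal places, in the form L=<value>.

L=197.503

crossed belt: β = asin((r1+r2)/C) = asin(23/58) = 23.3628°
wrap1 = wrap2 = π + 2β = 226.7256°
tangent length = C·cosβ = 53.2447
L = (r1+r2)·wrap + 2·C·cosβ = 23·3.9571 + 2·53.2447 = 197.5029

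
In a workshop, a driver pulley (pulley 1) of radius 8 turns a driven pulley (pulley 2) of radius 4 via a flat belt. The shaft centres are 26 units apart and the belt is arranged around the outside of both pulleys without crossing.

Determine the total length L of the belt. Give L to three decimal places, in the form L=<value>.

open belt: β = asin((r2−r1)/C) = asin(-4/26) = -8.8499°
wrap1 = π − 2β = 197.6998°
wrap2 = π + 2β = 162.3002°
tangent length = C·cosβ = 25.6905
L = r1·wrap1 + r2·wrap2 + 2·C·cosβ = 8·3.4505 + 4·2.8327 + 2·25.6905 = 90.3157

L=90.316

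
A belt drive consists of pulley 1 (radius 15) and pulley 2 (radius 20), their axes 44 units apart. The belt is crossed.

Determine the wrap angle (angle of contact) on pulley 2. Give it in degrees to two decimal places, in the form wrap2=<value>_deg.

wrap2=285.40_deg

crossed belt: β = asin((r1+r2)/C) = asin(35/44) = 52.6982°
wrap1 = wrap2 = π + 2β = 285.3964°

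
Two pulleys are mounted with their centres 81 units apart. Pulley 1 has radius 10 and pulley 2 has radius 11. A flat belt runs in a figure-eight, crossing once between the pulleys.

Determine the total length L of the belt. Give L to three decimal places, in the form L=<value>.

crossed belt: β = asin((r1+r2)/C) = asin(21/81) = 15.0261°
wrap1 = wrap2 = π + 2β = 210.0522°
tangent length = C·cosβ = 78.2304
L = (r1+r2)·wrap + 2·C·cosβ = 21·3.6661 + 2·78.2304 = 233.4490

L=233.449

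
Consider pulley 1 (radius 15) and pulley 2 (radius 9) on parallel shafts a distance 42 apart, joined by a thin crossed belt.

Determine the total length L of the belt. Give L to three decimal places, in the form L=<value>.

L=173.529

crossed belt: β = asin((r1+r2)/C) = asin(24/42) = 34.8499°
wrap1 = wrap2 = π + 2β = 249.6998°
tangent length = C·cosβ = 34.4674
L = (r1+r2)·wrap + 2·C·cosβ = 24·4.3581 + 2·34.4674 = 173.5288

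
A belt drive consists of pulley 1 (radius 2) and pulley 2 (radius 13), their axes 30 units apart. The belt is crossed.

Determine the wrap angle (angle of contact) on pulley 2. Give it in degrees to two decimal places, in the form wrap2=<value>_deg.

wrap2=240.00_deg

crossed belt: β = asin((r1+r2)/C) = asin(15/30) = 30.0000°
wrap1 = wrap2 = π + 2β = 240.0000°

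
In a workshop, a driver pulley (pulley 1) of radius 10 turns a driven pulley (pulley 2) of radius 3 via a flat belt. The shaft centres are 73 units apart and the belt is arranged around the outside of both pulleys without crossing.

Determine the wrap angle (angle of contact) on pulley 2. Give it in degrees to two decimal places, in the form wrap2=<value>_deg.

wrap2=168.99_deg

open belt: β = asin((r2−r1)/C) = asin(-7/73) = -5.5026°
wrap1 = π − 2β = 191.0051°
wrap2 = π + 2β = 168.9949°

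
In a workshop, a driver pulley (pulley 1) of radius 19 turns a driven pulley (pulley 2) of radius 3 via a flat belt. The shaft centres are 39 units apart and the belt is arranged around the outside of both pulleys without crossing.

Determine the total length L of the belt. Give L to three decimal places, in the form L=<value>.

open belt: β = asin((r2−r1)/C) = asin(-16/39) = -24.2209°
wrap1 = π − 2β = 228.4419°
wrap2 = π + 2β = 131.5581°
tangent length = C·cosβ = 35.5668
L = r1·wrap1 + r2·wrap2 + 2·C·cosβ = 19·3.9871 + 3·2.2961 + 2·35.5668 = 153.7762

L=153.776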